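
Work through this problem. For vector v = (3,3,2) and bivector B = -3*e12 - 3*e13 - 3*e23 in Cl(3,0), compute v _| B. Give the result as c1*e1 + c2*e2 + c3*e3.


Left contraction v _| B = <vB>_1 (grade-1 part of the geometric product vB).
Using e1_|e12 = e2, e2_|e12 = -e1, e1_|e13 = e3, e3_|e13 = -e1, e2_|e23 = e3, e3_|e23 = -e2:
e1 coeff: -v2*b12 - v3*b13 = -(3)*(-3) - (2)*(-3) = 15
e2 coeff: v1*b12 - v3*b23 = (3)*(-3) - (2)*(-3) = -3
e3 coeff: v1*b13 + v2*b23 = (3)*(-3) + (3)*(-3) = -18
v _| B = 15*e1 - 3*e2 - 18*e3


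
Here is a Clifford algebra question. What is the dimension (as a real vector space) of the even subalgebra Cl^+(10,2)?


Even subalgebra dimension = 2^(n-1)
n = 10 + 2 = 12
2^(12 - 1) = 2^11 = 2048
Verification: sum of C(12,k) for even k = 1 + 66 + 495 + 924 + 495 + 66 + 1 = 2048
Result = 2048


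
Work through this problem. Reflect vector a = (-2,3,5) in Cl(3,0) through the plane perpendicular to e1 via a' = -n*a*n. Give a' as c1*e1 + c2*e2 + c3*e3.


Reflection formula: a' = -n*a*n, with n = e1 (unit vector, n^2 = 1).
For reflection through hyperplane perp to e1:
The component along e1 flips sign, others stay.
a = (-2, 3, 5)
a' = (2, 3, 5)
a' = 2*e1 + 3*e2 + 5*e3


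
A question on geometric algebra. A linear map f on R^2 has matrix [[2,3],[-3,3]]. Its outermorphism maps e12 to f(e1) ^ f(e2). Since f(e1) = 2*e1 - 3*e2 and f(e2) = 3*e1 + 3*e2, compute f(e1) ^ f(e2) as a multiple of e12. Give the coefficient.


The outermorphism of a linear map f sends e1^e2 to f(e1)^f(e2).
f(e1) = 2*e1 - 3*e2
f(e2) = 3*e1 + 3*e2
f(e1) ^ f(e2) = (2*e1 - 3*e2) ^ (3*e1 + 3*e2)
= 2*3*e12 + (-3)*3*e21
= (6 - (-9))*e12
= 15*e12
Coefficient = 15


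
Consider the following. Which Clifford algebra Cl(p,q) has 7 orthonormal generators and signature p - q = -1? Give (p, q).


We need p + q = 7 and p - q = -1.
Adding: 2p = 7 + (-1) = 6, so p = 3.
Then q = 7 - 3 = 4.
(p, q) = (3, 4)


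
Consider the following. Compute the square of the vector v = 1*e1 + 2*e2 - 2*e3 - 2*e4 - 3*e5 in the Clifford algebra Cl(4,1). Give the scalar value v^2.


v^2 = sum of c_i^2 * e_i^2
Positive signature terms (e_i^2 = +1): 1^2 + 2^2 + (-2)^2 + (-2)^2 = 13
Negative signature terms (e_j^2 = -1): (-3)^2 = 9
v^2 = 13 - 9 = 4


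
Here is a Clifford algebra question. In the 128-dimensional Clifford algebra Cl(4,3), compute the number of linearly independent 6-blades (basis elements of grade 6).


Number of grade-k basis blades in Cl(p,q) with n = p + q is C(n, k).
n = 4 + 3 = 7
C(7, 6) = 7! / (6! * 1!)
= 5040 / (720 * 1)
= 7


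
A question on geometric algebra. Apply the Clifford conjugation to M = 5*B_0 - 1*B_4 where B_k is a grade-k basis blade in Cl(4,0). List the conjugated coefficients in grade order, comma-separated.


Clifford conjugate sign for grade k: (-1)^(k(k+1)/2)
Grade 0: (-1)^(0*1/2) = (-1)^0 = 1, coeff 5 -> 5
Grade 4: (-1)^(4*5/2) = (-1)^10 = 1, coeff -1 -> -1
Conjugated coefficients: 5, -1


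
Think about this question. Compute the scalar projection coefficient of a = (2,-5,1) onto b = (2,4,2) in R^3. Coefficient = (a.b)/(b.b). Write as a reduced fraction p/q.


Projection coefficient = (a . b) / (b . b)
a . b = 2*2 + (-5)*4 + 1*2
= 4 + (-20) + 2 = -14
b . b = 2^2 + 4^2 + 2^2
= 4 + 16 + 4 = 24
Coefficient = -14/24
In lowest terms: -7/12


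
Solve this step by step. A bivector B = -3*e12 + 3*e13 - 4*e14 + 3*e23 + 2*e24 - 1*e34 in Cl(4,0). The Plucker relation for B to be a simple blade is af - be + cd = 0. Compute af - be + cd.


Plucker relation: af - be + cd
a*f = (-3)*(-1) = 3
b*e = 3*2 = 6
c*d = (-4)*3 = -12
af - be + cd = 3 - 6 + (-12)
= -15


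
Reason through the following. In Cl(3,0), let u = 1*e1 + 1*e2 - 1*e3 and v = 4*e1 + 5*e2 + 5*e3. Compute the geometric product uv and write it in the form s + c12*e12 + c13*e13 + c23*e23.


In Cl(3,0): e_i^2 = 1, e_ie_j = -e_je_i for i != j.
Scalar part = u . v = 1*4 + 1*5 + (-1)*5
= 4 + 5 + (-5) = 4
e12 coeff = 1*5 - 1*4 = 5 - 4 = 1
e13 coeff = 1*5 - (-1)*4 = 5 - (-4) = 9
e23 coeff = 1*5 - (-1)*5 = 5 - (-5) = 10
uv = 4 + 1*e12 + 9*e13 + 10*e23


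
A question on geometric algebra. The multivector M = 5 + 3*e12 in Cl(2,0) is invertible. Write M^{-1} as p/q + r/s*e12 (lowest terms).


M = 5 + 3*e12, where e12^2 = -1.
Since M commutes with its reverse ~M = a - b*e12, M * ~M = a^2 - b^2*e12^2 = a^2 + b^2.
So M^{-1} = ~M / (a^2 + b^2) = (a - b*e12)/(a^2 + b^2).
a^2 + b^2 = 25 + 9 = 34
Scalar part = 5/34 = 5/34
Bivector coeff = -3/34 = -3/34
M^{-1} = 5/34 - 3/34*e12


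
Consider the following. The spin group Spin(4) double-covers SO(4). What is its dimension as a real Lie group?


Spin(n) double-covers SO(n); both have Lie algebra so(n) of dimension n(n-1)/2.
n = 4
n(n-1) = 4 * 3 = 12
dim Spin(4) = 12/2 = 6


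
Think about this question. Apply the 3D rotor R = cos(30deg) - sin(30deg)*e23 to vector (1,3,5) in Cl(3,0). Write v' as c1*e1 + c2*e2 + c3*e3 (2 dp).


Rotor R = cos(30deg) - sin(30deg)*e23
Rotation angle theta = 2 * 30 = 60 degrees in the e23 plane (e2 -> e3).
The component perpendicular to the plane (e1) is invariant: v'_1 = v1 = 1.00
cos(60deg) = 0.5000, sin(60deg) = 0.8660
v'_2 = v2*cos(theta) - v3*sin(theta) = 3*0.5000 - 5*0.8660 = -2.83
v'_3 = v2*sin(theta) + v3*cos(theta) = 3*0.8660 + 5*0.5000 = 5.10
v' = 1.00*e1 - 2.83*e2 + 5.10*e3


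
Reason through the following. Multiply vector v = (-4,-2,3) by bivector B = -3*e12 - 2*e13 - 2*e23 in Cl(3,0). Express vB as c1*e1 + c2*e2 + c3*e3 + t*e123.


vB has grade-1 (vector) and grade-3 (trivector) parts: vB = (v _| B) + (v ^ B).
Vector part <vB>_1:
  e1: -v2*b12 - v3*b13 = -(-2)*(-3) - (3)*(-2) = 0
  e2: v1*b12 - v3*b23 = (-4)*(-3) - (3)*(-2) = 18
  e3: v1*b13 + v2*b23 = (-4)*(-2) + (-2)*(-2) = 12
Trivector part <vB>_3:
  e123: v1*b23 - v2*b13 + v3*b12 = (-4)*(-2) - (-2)*(-2) + (3)*(-3) = -5
vB = 0*e1 + 18*e2 + 12*e3 - 5*e123


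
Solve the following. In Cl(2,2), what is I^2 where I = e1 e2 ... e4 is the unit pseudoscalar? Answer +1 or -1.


The pseudoscalar I = e1...e_n (product of all n generators) of Cl(p,q) satisfies I^2 = (-1)^(q + n(n-1)/2).
p = 2, q = 2, n = p + q = 4
n(n-1)/2 = 4 * 3 / 2 = 6
Exponent = q + n(n-1)/2 = 2 + 6 = 8
I^2 = (-1)^8 = +1


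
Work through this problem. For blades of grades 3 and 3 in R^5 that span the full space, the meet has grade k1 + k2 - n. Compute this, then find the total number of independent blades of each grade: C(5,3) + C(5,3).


Meet grade = grade(A) + grade(B) - n
= 3 + 3 - 5 = 1
C(5,3) = 10
C(5,3) = 10
dim_A + dim_B = 10 + 10 = 20


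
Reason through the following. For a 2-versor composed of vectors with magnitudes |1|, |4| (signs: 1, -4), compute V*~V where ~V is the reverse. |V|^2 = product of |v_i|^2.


Each vector v_i has |v_i|^2 = s_i^2
Squared scales: 1^2 = 1, (-4)^2 = 16
|V|^2 = 1 * 16
= 16


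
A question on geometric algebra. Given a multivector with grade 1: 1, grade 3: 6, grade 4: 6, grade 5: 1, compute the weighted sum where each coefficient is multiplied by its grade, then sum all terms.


Grade-weighted sum = sum of grade_k * coefficient_k
1*1 = 1
3*6 = 18
4*6 = 24
5*1 = 5
Total = 1 + 18 + 24 + 5 = 48


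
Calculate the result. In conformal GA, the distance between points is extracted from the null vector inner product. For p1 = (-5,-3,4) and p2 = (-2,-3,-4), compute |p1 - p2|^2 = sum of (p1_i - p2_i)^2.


p1 - p2 = (-3, 0, 8)
|p1 - p2|^2 = (-3)^2 + 0^2 + 8^2
= 9 + 0 + 64
= 73


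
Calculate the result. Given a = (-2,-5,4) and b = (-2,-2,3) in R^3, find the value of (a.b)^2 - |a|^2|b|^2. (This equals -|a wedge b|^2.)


a . b = (-2)*(-2) + (-5)*(-2) + 4*3
= 4 + 10 + 12 = 26
|a|^2 = (-2)^2 + (-5)^2 + 4^2 = 45
|b|^2 = (-2)^2 + (-2)^2 + 3^2 = 17
(a.b)^2 = 26^2 = 676
|a|^2 * |b|^2 = 45 * 17 = 765
Result = 676 - 765 = -89


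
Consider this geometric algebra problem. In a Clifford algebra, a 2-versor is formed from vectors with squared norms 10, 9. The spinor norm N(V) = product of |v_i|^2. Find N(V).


Spinor norm N(V) = |v1|^2 * |v2|^2 * ... * |v2|^2
= 10 * 9
Running product: 10, 90
N(V) = 90


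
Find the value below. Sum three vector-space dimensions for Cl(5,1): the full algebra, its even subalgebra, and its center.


n = 5 + 1 = 6
Total dim = 2^6 = 64
Even subalgebra dim = 2^5 = 32
n is even, so center dim = 1
Sum = 64 + 32 + 1 = 97


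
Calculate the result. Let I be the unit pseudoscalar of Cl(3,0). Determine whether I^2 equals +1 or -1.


The pseudoscalar I = e1...e_n (product of all n generators) of Cl(p,q) satisfies I^2 = (-1)^(q + n(n-1)/2).
p = 3, q = 0, n = p + q = 3
n(n-1)/2 = 3 * 2 / 2 = 3
Exponent = q + n(n-1)/2 = 0 + 3 = 3
I^2 = (-1)^3 = -1


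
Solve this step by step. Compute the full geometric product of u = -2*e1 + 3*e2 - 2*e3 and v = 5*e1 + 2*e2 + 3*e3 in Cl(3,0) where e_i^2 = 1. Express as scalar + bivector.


In Cl(3,0): e_i^2 = 1, e_ie_j = -e_je_i for i != j.
Scalar part = u . v = (-2)*5 + 3*2 + (-2)*3
= -10 + 6 + (-6) = -10
e12 coeff = (-2)*2 - 3*5 = -4 - 15 = -19
e13 coeff = (-2)*3 - (-2)*5 = -6 - (-10) = 4
e23 coeff = 3*3 - (-2)*2 = 9 - (-4) = 13
uv = -10 - 19*e12 + 4*e13 + 13*e23


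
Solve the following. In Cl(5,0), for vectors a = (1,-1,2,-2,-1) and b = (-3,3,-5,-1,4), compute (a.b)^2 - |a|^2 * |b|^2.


a . b = 1*(-3) + (-1)*3 + 2*(-5) + (-2)*(-1) + (-1)*4
= -3 + (-3) + (-10) + 2 + (-4) = -18
|a|^2 = 1^2 + (-1)^2 + 2^2 + (-2)^2 + (-1)^2 = 11
|b|^2 = (-3)^2 + 3^2 + (-5)^2 + (-1)^2 + 4^2 = 60
(a.b)^2 = (-18)^2 = 324
|a|^2 * |b|^2 = 11 * 60 = 660
Result = 324 - 660 = -336


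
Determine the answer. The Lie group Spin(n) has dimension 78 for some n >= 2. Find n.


dim Spin(n) = dim so(n) = n(n-1)/2.
Solve n(n-1)/2 = 78, i.e. n^2 - n - 156 = 0.
Discriminant = 1 + 8*78 = 625
n = (1 + sqrt(625))/2 = (1 + 25)/2 = 13


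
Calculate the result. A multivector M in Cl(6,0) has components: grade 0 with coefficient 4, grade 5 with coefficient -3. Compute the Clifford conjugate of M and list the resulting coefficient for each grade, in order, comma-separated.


Clifford conjugate sign for grade k: (-1)^(k(k+1)/2)
Grade 0: (-1)^(0*1/2) = (-1)^0 = 1, coeff 4 -> 4
Grade 5: (-1)^(5*6/2) = (-1)^15 = -1, coeff -3 -> 3
Conjugated coefficients: 4, 3


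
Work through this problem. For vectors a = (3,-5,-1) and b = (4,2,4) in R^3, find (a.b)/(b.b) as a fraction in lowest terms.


Projection coefficient = (a . b) / (b . b)
a . b = 3*4 + (-5)*2 + (-1)*4
= 12 + (-10) + (-4) = -2
b . b = 4^2 + 2^2 + 4^2
= 16 + 4 + 16 = 36
Coefficient = -2/36
In lowest terms: -1/18


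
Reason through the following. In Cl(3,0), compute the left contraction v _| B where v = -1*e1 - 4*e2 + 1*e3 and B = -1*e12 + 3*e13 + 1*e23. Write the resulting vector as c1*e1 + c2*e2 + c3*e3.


Left contraction v _| B = <vB>_1 (grade-1 part of the geometric product vB).
Using e1_|e12 = e2, e2_|e12 = -e1, e1_|e13 = e3, e3_|e13 = -e1, e2_|e23 = e3, e3_|e23 = -e2:
e1 coeff: -v2*b12 - v3*b13 = -(-4)*(-1) - (1)*(3) = -7
e2 coeff: v1*b12 - v3*b23 = (-1)*(-1) - (1)*(1) = 0
e3 coeff: v1*b13 + v2*b23 = (-1)*(3) + (-4)*(1) = -7
v _| B = -7*e1 + 0*e2 - 7*e3


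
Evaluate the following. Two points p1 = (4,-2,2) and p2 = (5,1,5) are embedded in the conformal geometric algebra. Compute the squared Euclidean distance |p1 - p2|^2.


p1 - p2 = (-1, -3, -3)
|p1 - p2|^2 = (-1)^2 + (-3)^2 + (-3)^2
= 1 + 9 + 9
= 19


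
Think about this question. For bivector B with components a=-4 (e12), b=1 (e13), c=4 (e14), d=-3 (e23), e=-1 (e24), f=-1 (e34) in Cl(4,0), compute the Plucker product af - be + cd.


Plucker relation: af - be + cd
a*f = (-4)*(-1) = 4
b*e = 1*(-1) = -1
c*d = 4*(-3) = -12
af - be + cd = 4 - (-1) + (-12)
= -7


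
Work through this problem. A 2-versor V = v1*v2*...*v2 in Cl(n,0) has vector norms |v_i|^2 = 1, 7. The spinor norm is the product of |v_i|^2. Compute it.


Spinor norm N(V) = |v1|^2 * |v2|^2 * ... * |v2|^2
= 1 * 7
Running product: 1, 7
N(V) = 7


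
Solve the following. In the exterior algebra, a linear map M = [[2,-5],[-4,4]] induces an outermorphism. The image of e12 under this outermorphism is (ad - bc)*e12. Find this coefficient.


The outermorphism of a linear map f sends e1^e2 to f(e1)^f(e2).
f(e1) = 2*e1 - 4*e2
f(e2) = -5*e1 + 4*e2
f(e1) ^ f(e2) = (2*e1 - 4*e2) ^ (-5*e1 + 4*e2)
= 2*4*e12 + (-4)*(-5)*e21
= (8 - 20)*e12
= -12*e12
Coefficient = -12


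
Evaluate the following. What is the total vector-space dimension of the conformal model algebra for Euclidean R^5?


The conformal model of R^5 uses Cl(6,1): the 5 Euclidean generators plus two extra orthogonal generators e+ (e+^2 = +1) and e- (e-^2 = -1), from which the null vectors e0, einf are built.
Number of generators m = 5 + 2 = 7.
dim Cl(p,q) = 2^m = 2^7 = 128


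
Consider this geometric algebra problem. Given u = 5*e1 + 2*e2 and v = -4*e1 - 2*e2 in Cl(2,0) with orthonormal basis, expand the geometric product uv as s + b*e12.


Expand: (5*e1 + 2*e2)(-4*e1 - 2*e2)
= 5*(-4)*e1e1 + 5*(-2)*e1e2 + 2*(-4)*e2e1 + 2*(-2)*e2e2
Using e1^2 = e2^2 = 1, e2e1 = -e1e2:
Scalar part s = 5*(-4) + 2*(-2) = -20 + (-4) = -24
Bivector part b = 5*(-2) - 2*(-4) = -10 - (-8) = -2
uv = -24 - 2*e12


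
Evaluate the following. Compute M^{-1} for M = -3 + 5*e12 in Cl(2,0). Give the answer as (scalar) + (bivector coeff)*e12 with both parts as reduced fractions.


M = -3 + 5*e12, where e12^2 = -1.
Since M commutes with its reverse ~M = a - b*e12, M * ~M = a^2 - b^2*e12^2 = a^2 + b^2.
So M^{-1} = ~M / (a^2 + b^2) = (a - b*e12)/(a^2 + b^2).
a^2 + b^2 = 9 + 25 = 34
Scalar part = -3/34 = -3/34
Bivector coeff = -5/34 = -5/34
M^{-1} = -3/34 - 5/34*e12


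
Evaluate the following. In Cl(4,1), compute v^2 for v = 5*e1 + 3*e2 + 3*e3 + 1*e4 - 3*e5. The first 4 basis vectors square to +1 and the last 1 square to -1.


v^2 = sum of c_i^2 * e_i^2
Positive signature terms (e_i^2 = +1): 5^2 + 3^2 + 3^2 + 1^2 = 44
Negative signature terms (e_j^2 = -1): (-3)^2 = 9
v^2 = 44 - 9 = 35


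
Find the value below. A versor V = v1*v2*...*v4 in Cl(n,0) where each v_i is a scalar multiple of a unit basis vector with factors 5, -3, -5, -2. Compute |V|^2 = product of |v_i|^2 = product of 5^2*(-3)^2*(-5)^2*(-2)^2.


Each vector v_i has |v_i|^2 = s_i^2
Squared scales: 5^2 = 25, (-3)^2 = 9, (-5)^2 = 25, (-2)^2 = 4
|V|^2 = 25 * 9 * 25 * 4
= 22500


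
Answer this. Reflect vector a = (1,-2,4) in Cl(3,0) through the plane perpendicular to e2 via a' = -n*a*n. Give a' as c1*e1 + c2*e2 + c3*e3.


Reflection formula: a' = -n*a*n, with n = e2 (unit vector, n^2 = 1).
For reflection through hyperplane perp to e2:
The component along e2 flips sign, others stay.
a = (1, -2, 4)
a' = (1, 2, 4)
a' = 1*e1 + 2*e2 + 4*e3


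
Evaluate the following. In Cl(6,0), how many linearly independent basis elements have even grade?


Even subalgebra dimension = 2^(n-1)
n = 6 + 0 = 6
2^(6 - 1) = 2^5 = 32
Verification: sum of C(6,k) for even k = 1 + 15 + 15 + 1 = 32
Result = 32


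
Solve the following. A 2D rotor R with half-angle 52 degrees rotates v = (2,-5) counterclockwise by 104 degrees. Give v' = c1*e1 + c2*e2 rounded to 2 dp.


Rotor R = cos(52deg) - sin(52deg)*e12
Rotation angle theta = 2 * 52 = 104 degrees
v' = R*v*~R rotates v by theta.
cos(104deg) = -0.2419, sin(104deg) = 0.9703
v'_1 = 2*cos(104deg) - (-5)*sin(104deg)
= 2*(-0.2419) - (-5)*0.9703
= 4.37
v'_2 = 2*sin(104deg) + (-5)*cos(104deg)
= 2*0.9703 + (-5)*(-0.2419)
= 3.15
v' = 4.37*e1 + 3.15*e2


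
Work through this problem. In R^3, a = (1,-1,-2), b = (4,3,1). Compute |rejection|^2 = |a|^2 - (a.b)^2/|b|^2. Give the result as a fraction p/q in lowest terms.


|a|^2 = 1^2 + (-1)^2 + (-2)^2 = 6
|b|^2 = 4^2 + 3^2 + 1^2 = 26
a . b = 1*4 + (-1)*3 + (-2)*1 = -1
(a.b)^2 = (-1)^2 = 1
|rej|^2 = 6 - 1/26
= (156 - 1)/26
= 155/26
In lowest terms: 155/26


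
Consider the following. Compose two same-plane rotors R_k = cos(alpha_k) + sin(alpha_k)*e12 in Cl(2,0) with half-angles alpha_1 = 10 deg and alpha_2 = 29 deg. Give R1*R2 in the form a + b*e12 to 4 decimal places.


Same-plane rotors commute and their half-angles add:
R1*R2 = cos(a1 + a2) + sin(a1 + a2)*e12.
a1 + a2 = 10 + 29 = 39 deg
cos(39 deg) = 0.7771
sin(39 deg) = 0.6293
R1*R2 = 0.7771 + 0.6293*e12


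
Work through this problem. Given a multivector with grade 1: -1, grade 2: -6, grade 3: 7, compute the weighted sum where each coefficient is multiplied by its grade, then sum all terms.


Grade-weighted sum = sum of grade_k * coefficient_k
1*(-1) = -1
2*(-6) = -12
3*7 = 21
Total = -1 + (-12) + 21 = 8


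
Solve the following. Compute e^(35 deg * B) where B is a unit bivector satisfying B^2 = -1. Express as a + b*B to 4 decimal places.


For a unit bivector B with B^2 = -1, the exponential series gives
e^(theta*B) = cos(theta) + sin(theta)*B (the GA analogue of Euler's formula).
theta = 35 degrees = 0.610865 rad
cos(35 deg) = 0.8192
sin(35 deg) = 0.5736
exp(theta*B) = 0.8192 + 0.5736*B


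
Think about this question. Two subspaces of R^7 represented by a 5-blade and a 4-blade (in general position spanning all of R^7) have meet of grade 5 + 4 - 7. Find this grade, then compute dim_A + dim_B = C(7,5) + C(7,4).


Meet grade = grade(A) + grade(B) - n
= 5 + 4 - 7 = 2
C(7,5) = 21
C(7,4) = 35
dim_A + dim_B = 21 + 35 = 56


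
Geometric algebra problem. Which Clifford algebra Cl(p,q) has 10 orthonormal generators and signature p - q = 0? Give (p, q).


We need p + q = 10 and p - q = 0.
Adding: 2p = 10 + 0 = 10, so p = 5.
Then q = 10 - 5 = 5.
(p, q) = (5, 5)


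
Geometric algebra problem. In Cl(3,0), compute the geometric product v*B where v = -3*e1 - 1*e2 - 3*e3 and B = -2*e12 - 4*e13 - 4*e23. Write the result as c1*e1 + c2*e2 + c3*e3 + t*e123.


vB has grade-1 (vector) and grade-3 (trivector) parts: vB = (v _| B) + (v ^ B).
Vector part <vB>_1:
  e1: -v2*b12 - v3*b13 = -(-1)*(-2) - (-3)*(-4) = -14
  e2: v1*b12 - v3*b23 = (-3)*(-2) - (-3)*(-4) = -6
  e3: v1*b13 + v2*b23 = (-3)*(-4) + (-1)*(-4) = 16
Trivector part <vB>_3:
  e123: v1*b23 - v2*b13 + v3*b12 = (-3)*(-4) - (-1)*(-4) + (-3)*(-2) = 14
vB = -14*e1 - 6*e2 + 16*e3 + 14*e123


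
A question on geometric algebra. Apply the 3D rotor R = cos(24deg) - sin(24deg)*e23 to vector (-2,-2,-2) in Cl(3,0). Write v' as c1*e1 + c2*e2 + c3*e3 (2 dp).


Rotor R = cos(24deg) - sin(24deg)*e23
Rotation angle theta = 2 * 24 = 48 degrees in the e23 plane (e2 -> e3).
The component perpendicular to the plane (e1) is invariant: v'_1 = v1 = -2.00
cos(48deg) = 0.6691, sin(48deg) = 0.7431
v'_2 = v2*cos(theta) - v3*sin(theta) = -2*0.6691 - (-2)*0.7431 = 0.15
v'_3 = v2*sin(theta) + v3*cos(theta) = -2*0.7431 + (-2)*0.6691 = -2.82
v' = -2.00*e1 + 0.15*e2 - 2.82*e3


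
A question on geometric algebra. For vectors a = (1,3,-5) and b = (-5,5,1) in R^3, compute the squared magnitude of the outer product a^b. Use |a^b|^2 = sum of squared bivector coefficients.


a wedge b = (a1*b2 - a2*b1)*e12 + (a1*b3 - a3*b1)*e13 + (a2*b3 - a3*b2)*e23
e12 coeff: 1*5 - 3*(-5) = 5 - (-15) = 20
e13 coeff: 1*1 - (-5)*(-5) = 1 - 25 = -24
e23 coeff: 3*1 - (-5)*5 = 3 - (-25) = 28
|a wedge b|^2 = 20^2 + (-24)^2 + 28^2
= 400 + 576 + 784
= 1760


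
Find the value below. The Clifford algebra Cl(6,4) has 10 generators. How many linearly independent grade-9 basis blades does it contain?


Number of grade-k basis blades in Cl(p,q) with n = p + q is C(n, k).
n = 6 + 4 = 10
C(10, 9) = 10! / (9! * 1!)
= 3628800 / (362880 * 1)
= 10


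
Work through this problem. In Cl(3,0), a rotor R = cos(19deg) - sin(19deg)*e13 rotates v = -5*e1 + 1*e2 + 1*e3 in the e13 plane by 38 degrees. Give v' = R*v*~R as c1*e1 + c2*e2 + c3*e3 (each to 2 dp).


Rotor R = cos(19deg) - sin(19deg)*e13
Rotation angle theta = 2 * 19 = 38 degrees in the e13 plane (e1 -> e3).
The component perpendicular to the plane (e2) is invariant: v'_2 = v2 = 1.00
cos(38deg) = 0.7880, sin(38deg) = 0.6157
v'_1 = v1*cos(theta) - v3*sin(theta) = -5*0.7880 - 1*0.6157 = -4.56
v'_3 = v1*sin(theta) + v3*cos(theta) = -5*0.6157 + 1*0.7880 = -2.29
v' = -4.56*e1 + 1.00*e2 - 2.29*e3


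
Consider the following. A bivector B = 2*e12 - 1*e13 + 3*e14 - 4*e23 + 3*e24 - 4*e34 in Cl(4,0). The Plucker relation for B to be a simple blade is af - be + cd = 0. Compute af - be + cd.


Plucker relation: af - be + cd
a*f = 2*(-4) = -8
b*e = (-1)*3 = -3
c*d = 3*(-4) = -12
af - be + cd = -8 - (-3) + (-12)
= -17


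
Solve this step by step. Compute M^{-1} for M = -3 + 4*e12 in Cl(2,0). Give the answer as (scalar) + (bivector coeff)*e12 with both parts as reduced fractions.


M = -3 + 4*e12, where e12^2 = -1.
Since M commutes with its reverse ~M = a - b*e12, M * ~M = a^2 - b^2*e12^2 = a^2 + b^2.
So M^{-1} = ~M / (a^2 + b^2) = (a - b*e12)/(a^2 + b^2).
a^2 + b^2 = 9 + 16 = 25
Scalar part = -3/25 = -3/25
Bivector coeff = -4/25 = -4/25
M^{-1} = -3/25 - 4/25*e12


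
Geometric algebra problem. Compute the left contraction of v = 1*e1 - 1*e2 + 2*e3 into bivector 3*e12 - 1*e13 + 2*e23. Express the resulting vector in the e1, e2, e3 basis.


Left contraction v _| B = <vB>_1 (grade-1 part of the geometric product vB).
Using e1_|e12 = e2, e2_|e12 = -e1, e1_|e13 = e3, e3_|e13 = -e1, e2_|e23 = e3, e3_|e23 = -e2:
e1 coeff: -v2*b12 - v3*b13 = -(-1)*(3) - (2)*(-1) = 5
e2 coeff: v1*b12 - v3*b23 = (1)*(3) - (2)*(2) = -1
e3 coeff: v1*b13 + v2*b23 = (1)*(-1) + (-1)*(2) = -3
v _| B = 5*e1 - 1*e2 - 3*e3


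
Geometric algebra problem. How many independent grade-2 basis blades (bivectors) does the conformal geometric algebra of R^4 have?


The conformal model of R^4 uses Cl(5,1) with m = 4 + 2 = 6 generators.
Number of grade-2 blades = C(m, 2) = C(6, 2)
= 6*5/2 = 15


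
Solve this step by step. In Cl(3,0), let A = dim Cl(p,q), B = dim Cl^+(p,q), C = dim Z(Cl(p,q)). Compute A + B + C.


n = 3 + 0 = 3
Total dim = 2^3 = 8
Even subalgebra dim = 2^2 = 4
n is odd, so center dim = 2
Sum = 8 + 4 + 2 = 14


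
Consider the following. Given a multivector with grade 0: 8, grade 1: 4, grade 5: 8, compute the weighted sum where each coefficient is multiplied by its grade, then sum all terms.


Grade-weighted sum = sum of grade_k * coefficient_k
0*8 = 0
1*4 = 4
5*8 = 40
Total = 0 + 4 + 40 = 44


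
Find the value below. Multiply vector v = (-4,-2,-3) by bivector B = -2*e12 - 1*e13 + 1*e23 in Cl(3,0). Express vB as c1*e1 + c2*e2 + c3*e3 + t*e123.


vB has grade-1 (vector) and grade-3 (trivector) parts: vB = (v _| B) + (v ^ B).
Vector part <vB>_1:
  e1: -v2*b12 - v3*b13 = -(-2)*(-2) - (-3)*(-1) = -7
  e2: v1*b12 - v3*b23 = (-4)*(-2) - (-3)*(1) = 11
  e3: v1*b13 + v2*b23 = (-4)*(-1) + (-2)*(1) = 2
Trivector part <vB>_3:
  e123: v1*b23 - v2*b13 + v3*b12 = (-4)*(1) - (-2)*(-1) + (-3)*(-2) = 0
vB = -7*e1 + 11*e2 + 2*e3 + 0*e123


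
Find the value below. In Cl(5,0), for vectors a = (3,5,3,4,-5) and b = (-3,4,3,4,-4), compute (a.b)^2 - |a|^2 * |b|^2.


a . b = 3*(-3) + 5*4 + 3*3 + 4*4 + (-5)*(-4)
= -9 + 20 + 9 + 16 + 20 = 56
|a|^2 = 3^2 + 5^2 + 3^2 + 4^2 + (-5)^2 = 84
|b|^2 = (-3)^2 + 4^2 + 3^2 + 4^2 + (-4)^2 = 66
(a.b)^2 = 56^2 = 3136
|a|^2 * |b|^2 = 84 * 66 = 5544
Result = 3136 - 5544 = -2408


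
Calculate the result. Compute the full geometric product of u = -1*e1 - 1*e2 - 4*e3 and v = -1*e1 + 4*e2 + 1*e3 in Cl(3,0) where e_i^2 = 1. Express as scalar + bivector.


In Cl(3,0): e_i^2 = 1, e_ie_j = -e_je_i for i != j.
Scalar part = u . v = (-1)*(-1) + (-1)*4 + (-4)*1
= 1 + (-4) + (-4) = -7
e12 coeff = (-1)*4 - (-1)*(-1) = -4 - 1 = -5
e13 coeff = (-1)*1 - (-4)*(-1) = -1 - 4 = -5
e23 coeff = (-1)*1 - (-4)*4 = -1 - (-16) = 15
uv = -7 - 5*e12 - 5*e13 + 15*e23


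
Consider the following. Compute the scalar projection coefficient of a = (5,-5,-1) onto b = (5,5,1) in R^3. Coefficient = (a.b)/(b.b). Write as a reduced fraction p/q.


Projection coefficient = (a . b) / (b . b)
a . b = 5*5 + (-5)*5 + (-1)*1
= 25 + (-25) + (-1) = -1
b . b = 5^2 + 5^2 + 1^2
= 25 + 25 + 1 = 51
Coefficient = -1/51
In lowest terms: -1/51


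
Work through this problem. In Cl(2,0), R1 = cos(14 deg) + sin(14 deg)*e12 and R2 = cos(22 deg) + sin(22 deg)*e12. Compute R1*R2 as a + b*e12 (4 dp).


Same-plane rotors commute and their half-angles add:
R1*R2 = cos(a1 + a2) + sin(a1 + a2)*e12.
a1 + a2 = 14 + 22 = 36 deg
cos(36 deg) = 0.8090
sin(36 deg) = 0.5878
R1*R2 = 0.8090 + 0.5878*e12


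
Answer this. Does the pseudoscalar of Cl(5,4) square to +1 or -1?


The pseudoscalar I = e1...e_n (product of all n generators) of Cl(p,q) satisfies I^2 = (-1)^(q + n(n-1)/2).
p = 5, q = 4, n = p + q = 9
n(n-1)/2 = 9 * 8 / 2 = 36
Exponent = q + n(n-1)/2 = 4 + 36 = 40
I^2 = (-1)^40 = +1


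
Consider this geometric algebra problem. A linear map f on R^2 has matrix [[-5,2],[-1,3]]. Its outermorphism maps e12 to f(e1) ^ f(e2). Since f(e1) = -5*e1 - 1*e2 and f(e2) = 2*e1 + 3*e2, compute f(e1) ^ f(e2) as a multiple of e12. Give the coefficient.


The outermorphism of a linear map f sends e1^e2 to f(e1)^f(e2).
f(e1) = -5*e1 - 1*e2
f(e2) = 2*e1 + 3*e2
f(e1) ^ f(e2) = (-5*e1 - 1*e2) ^ (2*e1 + 3*e2)
= (-5)*3*e12 + (-1)*2*e21
= (-15 - (-2))*e12
= -13*e12
Coefficient = -13


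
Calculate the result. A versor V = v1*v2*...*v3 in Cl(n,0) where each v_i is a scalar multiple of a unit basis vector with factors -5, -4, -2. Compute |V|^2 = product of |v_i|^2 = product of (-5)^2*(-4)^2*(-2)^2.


Each vector v_i has |v_i|^2 = s_i^2
Squared scales: (-5)^2 = 25, (-4)^2 = 16, (-2)^2 = 4
|V|^2 = 25 * 16 * 4
= 1600


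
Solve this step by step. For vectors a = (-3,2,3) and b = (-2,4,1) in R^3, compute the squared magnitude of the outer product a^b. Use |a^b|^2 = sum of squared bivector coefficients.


a wedge b = (a1*b2 - a2*b1)*e12 + (a1*b3 - a3*b1)*e13 + (a2*b3 - a3*b2)*e23
e12 coeff: (-3)*4 - 2*(-2) = -12 - (-4) = -8
e13 coeff: (-3)*1 - 3*(-2) = -3 - (-6) = 3
e23 coeff: 2*1 - 3*4 = 2 - 12 = -10
|a wedge b|^2 = (-8)^2 + 3^2 + (-10)^2
= 64 + 9 + 100
= 173


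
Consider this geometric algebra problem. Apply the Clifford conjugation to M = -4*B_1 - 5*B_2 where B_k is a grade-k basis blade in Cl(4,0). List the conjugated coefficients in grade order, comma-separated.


Clifford conjugate sign for grade k: (-1)^(k(k+1)/2)
Grade 1: (-1)^(1*2/2) = (-1)^1 = -1, coeff -4 -> 4
Grade 2: (-1)^(2*3/2) = (-1)^3 = -1, coeff -5 -> 5
Conjugated coefficients: 4, 5


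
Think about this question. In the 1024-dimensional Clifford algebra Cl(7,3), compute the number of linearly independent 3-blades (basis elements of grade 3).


Number of grade-k basis blades in Cl(p,q) with n = p + q is C(n, k).
n = 7 + 3 = 10
C(10, 3) = 10! / (3! * 7!)
= 3628800 / (6 * 5040)
= 120


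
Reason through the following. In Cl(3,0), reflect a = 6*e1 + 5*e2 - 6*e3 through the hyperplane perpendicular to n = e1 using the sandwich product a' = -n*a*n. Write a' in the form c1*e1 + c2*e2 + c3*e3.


Reflection formula: a' = -n*a*n, with n = e1 (unit vector, n^2 = 1).
For reflection through hyperplane perp to e1:
The component along e1 flips sign, others stay.
a = (6, 5, -6)
a' = (-6, 5, -6)
a' = -6*e1 + 5*e2 - 6*e3


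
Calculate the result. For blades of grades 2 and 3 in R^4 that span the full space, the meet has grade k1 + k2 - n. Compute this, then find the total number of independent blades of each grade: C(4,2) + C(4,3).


Meet grade = grade(A) + grade(B) - n
= 2 + 3 - 4 = 1
C(4,2) = 6
C(4,3) = 4
dim_A + dim_B = 6 + 4 = 10


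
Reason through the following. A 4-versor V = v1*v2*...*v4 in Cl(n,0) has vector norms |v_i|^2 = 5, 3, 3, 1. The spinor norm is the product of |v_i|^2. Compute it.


Spinor norm N(V) = |v1|^2 * |v2|^2 * ... * |v4|^2
= 5 * 3 * 3 * 1
Running product: 5, 15, 45, 45
N(V) = 45


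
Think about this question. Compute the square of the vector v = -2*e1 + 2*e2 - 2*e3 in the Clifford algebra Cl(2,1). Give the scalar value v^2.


v^2 = sum of c_i^2 * e_i^2
Positive signature terms (e_i^2 = +1): (-2)^2 + 2^2 = 8
Negative signature terms (e_j^2 = -1): (-2)^2 = 4
v^2 = 8 - 4 = 4


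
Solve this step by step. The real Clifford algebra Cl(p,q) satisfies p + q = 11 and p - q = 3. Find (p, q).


We need p + q = 11 and p - q = 3.
Adding: 2p = 11 + 3 = 14, so p = 7.
Then q = 11 - 7 = 4.
(p, q) = (7, 4)


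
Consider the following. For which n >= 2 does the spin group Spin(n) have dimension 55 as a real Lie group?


dim Spin(n) = dim so(n) = n(n-1)/2.
Solve n(n-1)/2 = 55, i.e. n^2 - n - 110 = 0.
Discriminant = 1 + 8*55 = 441
n = (1 + sqrt(441))/2 = (1 + 21)/2 = 11


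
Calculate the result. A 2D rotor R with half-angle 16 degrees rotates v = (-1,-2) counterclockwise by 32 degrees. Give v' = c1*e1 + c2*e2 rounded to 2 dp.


Rotor R = cos(16deg) - sin(16deg)*e12
Rotation angle theta = 2 * 16 = 32 degrees
v' = R*v*~R rotates v by theta.
cos(32deg) = 0.8480, sin(32deg) = 0.5299
v'_1 = -1*cos(32deg) - (-2)*sin(32deg)
= -1*0.8480 - (-2)*0.5299
= 0.21
v'_2 = -1*sin(32deg) + (-2)*cos(32deg)
= -1*0.5299 + (-2)*0.8480
= -2.23
v' = 0.21*e1 - 2.23*e2


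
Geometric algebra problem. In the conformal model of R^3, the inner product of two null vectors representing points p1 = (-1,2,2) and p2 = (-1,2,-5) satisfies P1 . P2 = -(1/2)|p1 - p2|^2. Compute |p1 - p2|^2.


p1 - p2 = (0, 0, 7)
|p1 - p2|^2 = 0^2 + 0^2 + 7^2
= 0 + 0 + 49
= 49


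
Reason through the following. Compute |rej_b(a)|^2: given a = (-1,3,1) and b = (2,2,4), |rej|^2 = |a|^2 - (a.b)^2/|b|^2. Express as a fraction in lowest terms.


|a|^2 = (-1)^2 + 3^2 + 1^2 = 11
|b|^2 = 2^2 + 2^2 + 4^2 = 24
a . b = (-1)*2 + 3*2 + 1*4 = 8
(a.b)^2 = 8^2 = 64
|rej|^2 = 11 - 64/24
= (264 - 64)/24
= 200/24
In lowest terms: 25/3


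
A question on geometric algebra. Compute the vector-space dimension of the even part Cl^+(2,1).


Even subalgebra dimension = 2^(n-1)
n = 2 + 1 = 3
2^(3 - 1) = 2^2 = 4
Verification: sum of C(3,k) for even k = 1 + 3 = 4
Result = 4


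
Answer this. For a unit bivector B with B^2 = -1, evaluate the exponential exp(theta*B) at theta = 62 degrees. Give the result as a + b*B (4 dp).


For a unit bivector B with B^2 = -1, the exponential series gives
e^(theta*B) = cos(theta) + sin(theta)*B (the GA analogue of Euler's formula).
theta = 62 degrees = 1.082104 rad
cos(62 deg) = 0.4695
sin(62 deg) = 0.8829
exp(theta*B) = 0.4695 + 0.8829*B


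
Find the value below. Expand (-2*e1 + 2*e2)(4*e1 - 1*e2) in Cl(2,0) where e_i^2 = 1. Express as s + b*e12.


Expand: (-2*e1 + 2*e2)(4*e1 - 1*e2)
= (-2)*4*e1e1 + (-2)*(-1)*e1e2 + 2*4*e2e1 + 2*(-1)*e2e2
Using e1^2 = e2^2 = 1, e2e1 = -e1e2:
Scalar part s = (-2)*4 + 2*(-1) = -8 + (-2) = -10
Bivector part b = (-2)*(-1) - 2*4 = 2 - 8 = -6
uv = -10 - 6*e12


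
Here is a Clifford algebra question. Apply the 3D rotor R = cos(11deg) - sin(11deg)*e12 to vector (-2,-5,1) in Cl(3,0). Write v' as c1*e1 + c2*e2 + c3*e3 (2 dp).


Rotor R = cos(11deg) - sin(11deg)*e12
Rotation angle theta = 2 * 11 = 22 degrees in the e12 plane (e1 -> e2).
The component perpendicular to the plane (e3) is invariant: v'_3 = v3 = 1.00
cos(22deg) = 0.9272, sin(22deg) = 0.3746
v'_1 = v1*cos(theta) - v2*sin(theta) = -2*0.9272 - (-5)*0.3746 = 0.02
v'_2 = v1*sin(theta) + v2*cos(theta) = -2*0.3746 + (-5)*0.9272 = -5.39
v' = 0.02*e1 - 5.39*e2 + 1.00*e3


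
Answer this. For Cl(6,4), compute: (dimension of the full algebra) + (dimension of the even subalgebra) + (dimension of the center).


n = 6 + 4 = 10
Total dim = 2^10 = 1024
Even subalgebra dim = 2^9 = 512
n is even, so center dim = 1
Sum = 1024 + 512 + 1 = 1537


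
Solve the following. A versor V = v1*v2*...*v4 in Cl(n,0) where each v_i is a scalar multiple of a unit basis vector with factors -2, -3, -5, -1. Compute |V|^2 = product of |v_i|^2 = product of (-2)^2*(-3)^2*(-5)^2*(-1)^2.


Each vector v_i has |v_i|^2 = s_i^2
Squared scales: (-2)^2 = 4, (-3)^2 = 9, (-5)^2 = 25, (-1)^2 = 1
|V|^2 = 4 * 9 * 25 * 1
= 900


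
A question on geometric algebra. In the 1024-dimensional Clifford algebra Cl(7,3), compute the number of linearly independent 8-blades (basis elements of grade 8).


Number of grade-k basis blades in Cl(p,q) with n = p + q is C(n, k).
n = 7 + 3 = 10
C(10, 8) = 10! / (8! * 2!)
= 3628800 / (40320 * 2)
= 45


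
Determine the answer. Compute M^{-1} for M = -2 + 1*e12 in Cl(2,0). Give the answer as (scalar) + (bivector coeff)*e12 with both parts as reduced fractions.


M = -2 + 1*e12, where e12^2 = -1.
Since M commutes with its reverse ~M = a - b*e12, M * ~M = a^2 - b^2*e12^2 = a^2 + b^2.
So M^{-1} = ~M / (a^2 + b^2) = (a - b*e12)/(a^2 + b^2).
a^2 + b^2 = 4 + 1 = 5
Scalar part = -2/5 = -2/5
Bivector coeff = -1/5 = -1/5
M^{-1} = -2/5 - 1/5*e12


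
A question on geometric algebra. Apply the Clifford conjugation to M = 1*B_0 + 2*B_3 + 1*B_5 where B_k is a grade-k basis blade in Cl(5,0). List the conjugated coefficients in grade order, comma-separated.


Clifford conjugate sign for grade k: (-1)^(k(k+1)/2)
Grade 0: (-1)^(0*1/2) = (-1)^0 = 1, coeff 1 -> 1
Grade 3: (-1)^(3*4/2) = (-1)^6 = 1, coeff 2 -> 2
Grade 5: (-1)^(5*6/2) = (-1)^15 = -1, coeff 1 -> -1
Conjugated coefficients: 1, 2, -1


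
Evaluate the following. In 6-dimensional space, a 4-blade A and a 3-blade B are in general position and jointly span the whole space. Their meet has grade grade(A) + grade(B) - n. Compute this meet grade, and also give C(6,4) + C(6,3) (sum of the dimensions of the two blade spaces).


Meet grade = grade(A) + grade(B) - n
= 4 + 3 - 6 = 1
C(6,4) = 15
C(6,3) = 20
dim_A + dim_B = 15 + 20 = 35


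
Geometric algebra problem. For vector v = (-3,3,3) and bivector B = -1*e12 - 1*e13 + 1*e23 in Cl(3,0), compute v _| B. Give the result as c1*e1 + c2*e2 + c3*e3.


Left contraction v _| B = <vB>_1 (grade-1 part of the geometric product vB).
Using e1_|e12 = e2, e2_|e12 = -e1, e1_|e13 = e3, e3_|e13 = -e1, e2_|e23 = e3, e3_|e23 = -e2:
e1 coeff: -v2*b12 - v3*b13 = -(3)*(-1) - (3)*(-1) = 6
e2 coeff: v1*b12 - v3*b23 = (-3)*(-1) - (3)*(1) = 0
e3 coeff: v1*b13 + v2*b23 = (-3)*(-1) + (3)*(1) = 6
v _| B = 6*e1 + 0*e2 + 6*e3


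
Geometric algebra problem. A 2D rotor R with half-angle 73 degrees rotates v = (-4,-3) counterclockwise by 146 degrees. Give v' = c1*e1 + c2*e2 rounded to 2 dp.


Rotor R = cos(73deg) - sin(73deg)*e12
Rotation angle theta = 2 * 73 = 146 degrees
v' = R*v*~R rotates v by theta.
cos(146deg) = -0.8290, sin(146deg) = 0.5592
v'_1 = -4*cos(146deg) - (-3)*sin(146deg)
= -4*(-0.8290) - (-3)*0.5592
= 4.99
v'_2 = -4*sin(146deg) + (-3)*cos(146deg)
= -4*0.5592 + (-3)*(-0.8290)
= 0.25
v' = 4.99*e1 + 0.25*e2


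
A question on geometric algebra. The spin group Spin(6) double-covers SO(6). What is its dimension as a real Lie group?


Spin(n) double-covers SO(n); both have Lie algebra so(n) of dimension n(n-1)/2.
n = 6
n(n-1) = 6 * 5 = 30
dim Spin(6) = 30/2 = 15


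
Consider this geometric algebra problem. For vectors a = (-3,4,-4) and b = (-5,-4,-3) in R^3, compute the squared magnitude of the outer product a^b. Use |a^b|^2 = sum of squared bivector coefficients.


a wedge b = (a1*b2 - a2*b1)*e12 + (a1*b3 - a3*b1)*e13 + (a2*b3 - a3*b2)*e23
e12 coeff: (-3)*(-4) - 4*(-5) = 12 - (-20) = 32
e13 coeff: (-3)*(-3) - (-4)*(-5) = 9 - 20 = -11
e23 coeff: 4*(-3) - (-4)*(-4) = -12 - 16 = -28
|a wedge b|^2 = 32^2 + (-11)^2 + (-28)^2
= 1024 + 121 + 784
= 1929


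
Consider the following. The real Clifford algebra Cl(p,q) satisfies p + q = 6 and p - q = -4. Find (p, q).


We need p + q = 6 and p - q = -4.
Adding: 2p = 6 + (-4) = 2, so p = 1.
Then q = 6 - 1 = 5.
(p, q) = (1, 5)


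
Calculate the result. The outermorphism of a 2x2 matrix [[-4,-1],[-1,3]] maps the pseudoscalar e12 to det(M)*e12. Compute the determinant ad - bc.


The outermorphism of a linear map f sends e1^e2 to f(e1)^f(e2).
f(e1) = -4*e1 - 1*e2
f(e2) = -1*e1 + 3*e2
f(e1) ^ f(e2) = (-4*e1 - 1*e2) ^ (-1*e1 + 3*e2)
= (-4)*3*e12 + (-1)*(-1)*e21
= (-12 - 1)*e12
= -13*e12
Coefficient = -13


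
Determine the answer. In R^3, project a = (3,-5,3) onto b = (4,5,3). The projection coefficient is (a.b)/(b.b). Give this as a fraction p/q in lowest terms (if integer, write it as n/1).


Projection coefficient = (a . b) / (b . b)
a . b = 3*4 + (-5)*5 + 3*3
= 12 + (-25) + 9 = -4
b . b = 4^2 + 5^2 + 3^2
= 16 + 25 + 9 = 50
Coefficient = -4/50
In lowest terms: -2/25


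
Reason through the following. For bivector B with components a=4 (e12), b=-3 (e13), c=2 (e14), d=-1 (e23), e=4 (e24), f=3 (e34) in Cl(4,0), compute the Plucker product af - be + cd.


Plucker relation: af - be + cd
a*f = 4*3 = 12
b*e = (-3)*4 = -12
c*d = 2*(-1) = -2
af - be + cd = 12 - (-12) + (-2)
= 22


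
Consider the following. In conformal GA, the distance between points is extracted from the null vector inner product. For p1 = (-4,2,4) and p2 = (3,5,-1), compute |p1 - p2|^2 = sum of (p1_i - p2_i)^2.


p1 - p2 = (-7, -3, 5)
|p1 - p2|^2 = (-7)^2 + (-3)^2 + 5^2
= 49 + 9 + 25
= 83


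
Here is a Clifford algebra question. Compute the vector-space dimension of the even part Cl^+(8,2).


Even subalgebra dimension = 2^(n-1)
n = 8 + 2 = 10
2^(10 - 1) = 2^9 = 512
Verification: sum of C(10,k) for even k = 1 + 45 + 210 + 210 + 45 + 1 = 512
Result = 512


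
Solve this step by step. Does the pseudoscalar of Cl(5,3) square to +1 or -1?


The pseudoscalar I = e1...e_n (product of all n generators) of Cl(p,q) satisfies I^2 = (-1)^(q + n(n-1)/2).
p = 5, q = 3, n = p + q = 8
n(n-1)/2 = 8 * 7 / 2 = 28
Exponent = q + n(n-1)/2 = 3 + 28 = 31
I^2 = (-1)^31 = -1


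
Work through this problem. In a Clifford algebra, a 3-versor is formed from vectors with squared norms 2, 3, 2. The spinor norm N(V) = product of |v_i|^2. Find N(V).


Spinor norm N(V) = |v1|^2 * |v2|^2 * ... * |v3|^2
= 2 * 3 * 2
Running product: 2, 6, 12
N(V) = 12


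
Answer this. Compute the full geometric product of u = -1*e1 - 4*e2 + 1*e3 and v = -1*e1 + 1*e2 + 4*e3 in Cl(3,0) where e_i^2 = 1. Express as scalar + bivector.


In Cl(3,0): e_i^2 = 1, e_ie_j = -e_je_i for i != j.
Scalar part = u . v = (-1)*(-1) + (-4)*1 + 1*4
= 1 + (-4) + 4 = 1
e12 coeff = (-1)*1 - (-4)*(-1) = -1 - 4 = -5
e13 coeff = (-1)*4 - 1*(-1) = -4 - (-1) = -3
e23 coeff = (-4)*4 - 1*1 = -16 - 1 = -17
uv = 1 - 5*e12 - 3*e13 - 17*e23


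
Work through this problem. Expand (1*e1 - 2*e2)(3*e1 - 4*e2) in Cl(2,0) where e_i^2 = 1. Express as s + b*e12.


Expand: (1*e1 - 2*e2)(3*e1 - 4*e2)
= 1*3*e1e1 + 1*(-4)*e1e2 + (-2)*3*e2e1 + (-2)*(-4)*e2e2
Using e1^2 = e2^2 = 1, e2e1 = -e1e2:
Scalar part s = 1*3 + (-2)*(-4) = 3 + 8 = 11
Bivector part b = 1*(-4) - (-2)*3 = -4 - (-6) = 2
uv = 11 + 2*e12


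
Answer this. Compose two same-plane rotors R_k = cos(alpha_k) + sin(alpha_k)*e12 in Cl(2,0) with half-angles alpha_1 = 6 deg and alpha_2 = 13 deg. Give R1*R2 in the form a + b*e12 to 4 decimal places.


Same-plane rotors commute and their half-angles add:
R1*R2 = cos(a1 + a2) + sin(a1 + a2)*e12.
a1 + a2 = 6 + 13 = 19 deg
cos(19 deg) = 0.9455
sin(19 deg) = 0.3256
R1*R2 = 0.9455 + 0.3256*e12


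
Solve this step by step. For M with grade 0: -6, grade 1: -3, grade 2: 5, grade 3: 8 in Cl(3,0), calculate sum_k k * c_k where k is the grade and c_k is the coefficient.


Grade-weighted sum = sum of grade_k * coefficient_k
0*(-6) = 0
1*(-3) = -3
2*5 = 10
3*8 = 24
Total = 0 + (-3) + 10 + 24 = 31


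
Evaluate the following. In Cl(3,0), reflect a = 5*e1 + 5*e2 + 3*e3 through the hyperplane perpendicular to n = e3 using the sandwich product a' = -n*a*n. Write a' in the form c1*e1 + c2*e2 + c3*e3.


Reflection formula: a' = -n*a*n, with n = e3 (unit vector, n^2 = 1).
For reflection through hyperplane perp to e3:
The component along e3 flips sign, others stay.
a = (5, 5, 3)
a' = (5, 5, -3)
a' = 5*e1 + 5*e2 - 3*e3


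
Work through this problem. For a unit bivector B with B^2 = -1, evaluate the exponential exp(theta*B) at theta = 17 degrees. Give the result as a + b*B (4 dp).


For a unit bivector B with B^2 = -1, the exponential series gives
e^(theta*B) = cos(theta) + sin(theta)*B (the GA analogue of Euler's formula).
theta = 17 degrees = 0.296706 rad
cos(17 deg) = 0.9563
sin(17 deg) = 0.2924
exp(theta*B) = 0.9563 + 0.2924*B


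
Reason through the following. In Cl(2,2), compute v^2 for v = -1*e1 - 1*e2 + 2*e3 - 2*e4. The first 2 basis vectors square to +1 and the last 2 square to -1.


v^2 = sum of c_i^2 * e_i^2
Positive signature terms (e_i^2 = +1): (-1)^2 + (-1)^2 = 2
Negative signature terms (e_j^2 = -1): 2^2 + (-2)^2 = 8
v^2 = 2 - 8 = -6
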